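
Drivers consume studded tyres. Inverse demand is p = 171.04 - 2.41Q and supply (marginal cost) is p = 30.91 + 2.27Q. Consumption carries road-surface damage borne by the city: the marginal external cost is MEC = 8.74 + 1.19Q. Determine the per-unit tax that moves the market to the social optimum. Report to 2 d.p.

tax = 35.38 per unit

Social marginal benefit = demand − MEC = 162.30 - 3.60Q.
Set SMB = MC: 162.30 - 3.60Q = 30.91 + 2.27Q → Q* = 22.3833.
The Pigouvian tax equals MEC at Q*: 8.74 + 1.19×22.3833 = 35.3761.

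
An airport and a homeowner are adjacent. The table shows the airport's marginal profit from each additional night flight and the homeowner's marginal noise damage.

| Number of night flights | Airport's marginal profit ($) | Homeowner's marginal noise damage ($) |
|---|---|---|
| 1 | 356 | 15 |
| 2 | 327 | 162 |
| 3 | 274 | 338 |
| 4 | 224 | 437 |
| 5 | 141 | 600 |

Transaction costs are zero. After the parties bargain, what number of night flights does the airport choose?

2

Bargaining reaches the level where marginal profit last exceeds marginal noise damage.
That holds through level 2 (327 ≥ 162) but not at 3 (274 < 338).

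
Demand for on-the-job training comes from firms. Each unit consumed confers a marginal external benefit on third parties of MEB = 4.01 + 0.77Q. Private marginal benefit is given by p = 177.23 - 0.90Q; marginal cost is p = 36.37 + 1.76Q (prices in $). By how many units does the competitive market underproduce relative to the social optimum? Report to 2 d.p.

23.70 units

Market equilibrium (private): 36.37 + 1.76Q = 177.23 - 0.90Q → Q_m = 52.9549.
Social marginal benefit = demand + MEB = 181.24 - 0.13Q.
Set SMB = MC: 181.24 - 0.13Q = 36.37 + 1.76Q → Q* = 76.6508.
Gap = |52.9549 − 76.6508| = 23.6959.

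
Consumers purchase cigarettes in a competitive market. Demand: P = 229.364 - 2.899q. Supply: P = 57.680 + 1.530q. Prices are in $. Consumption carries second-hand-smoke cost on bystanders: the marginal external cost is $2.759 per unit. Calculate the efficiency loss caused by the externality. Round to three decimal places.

DWL = $0.859

Market equilibrium (private): 57.680 + 1.530q = 229.364 - 2.899q → q_m = 38.7636.
Social marginal benefit = demand − MEC = 226.605 - 2.899q.
Set SMB = MC: 226.605 - 2.899q = 57.680 + 1.530q → q* = 38.1407.
The loss is the area between SMB and MC from q* to q_m; with linear curves that's a triangle of height MEC(q_m).
DWL = ½ × 0.6229 × 2.7590 = 0.8593.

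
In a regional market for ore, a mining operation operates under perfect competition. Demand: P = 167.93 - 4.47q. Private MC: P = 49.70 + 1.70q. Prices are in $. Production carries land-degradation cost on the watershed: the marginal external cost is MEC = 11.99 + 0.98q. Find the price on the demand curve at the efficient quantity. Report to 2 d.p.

P = $101.51

Social marginal cost = private MC + MEC = 61.69 + 2.68q.
Set SMC = demand: 61.69 + 2.68q = 167.93 - 4.47q → q* = 14.8587.
Consumer price on the demand curve at q*: 167.93 − 4.47×14.8587 = 101.5116.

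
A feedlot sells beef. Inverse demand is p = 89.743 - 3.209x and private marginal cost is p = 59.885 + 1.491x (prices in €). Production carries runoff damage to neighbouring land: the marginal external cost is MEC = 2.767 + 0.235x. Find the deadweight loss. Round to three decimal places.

DWL = €1.839

Market equilibrium (private): 59.885 + 1.491x = 89.743 - 3.209x → x_m = 6.3528.
Social marginal cost = private MC + MEC = 62.652 + 1.726x.
Set SMC = demand: 62.652 + 1.726x = 89.743 - 3.209x → x* = 5.4896.
The welfare-loss triangle has base |x_m − x*| and height MEC(x_m) (the vertical gap between SMC and demand is zero at x* and MEC at x_m).
DWL = ½ × 0.8632 × 4.2599 = 1.8386.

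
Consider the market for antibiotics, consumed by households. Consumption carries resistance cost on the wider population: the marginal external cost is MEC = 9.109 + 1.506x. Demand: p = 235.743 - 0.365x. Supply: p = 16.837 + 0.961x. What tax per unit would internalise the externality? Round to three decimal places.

tax = 120.675 per unit

Social marginal benefit = demand − MEC = 226.634 - 1.871x.
Set SMB = MC: 226.634 - 1.871x = 16.837 + 0.961x → x* = 74.0809.
The Pigouvian tax equals MEC at x*: 9.109 + 1.506×74.0809 = 120.6748.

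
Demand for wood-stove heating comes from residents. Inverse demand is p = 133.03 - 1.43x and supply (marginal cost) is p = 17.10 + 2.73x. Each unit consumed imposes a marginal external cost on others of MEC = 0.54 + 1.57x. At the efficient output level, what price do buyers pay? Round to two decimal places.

P = 104.23

Social marginal benefit = demand − MEC = 132.49 - 3.00x.
Set SMB = MC: 132.49 - 3.00x = 17.10 + 2.73x → x* = 20.1379.
Consumer price on the demand curve at x*: 133.03 − 1.43×20.1379 = 104.2328.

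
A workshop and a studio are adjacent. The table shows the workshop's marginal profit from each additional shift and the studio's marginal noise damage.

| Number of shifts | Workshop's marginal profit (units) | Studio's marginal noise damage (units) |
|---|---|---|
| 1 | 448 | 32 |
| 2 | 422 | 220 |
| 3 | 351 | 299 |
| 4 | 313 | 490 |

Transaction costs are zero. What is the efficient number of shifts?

3

Bargaining reaches the level where marginal profit last exceeds marginal noise damage.
That holds through level 3 (351 ≥ 299) but not at 4 (313 < 490).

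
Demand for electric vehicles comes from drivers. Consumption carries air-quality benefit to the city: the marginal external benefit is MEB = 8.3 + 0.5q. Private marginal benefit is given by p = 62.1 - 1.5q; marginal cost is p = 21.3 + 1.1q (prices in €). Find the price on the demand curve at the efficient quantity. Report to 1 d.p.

Social marginal benefit = demand + MEB = 70.4 - q.
Set SMB = MC: 70.4 - q = 21.3 + 1.1q → q* = 23.3810.
Consumer price on the demand curve at q*: 62.1 − 1.5×23.3810 = 27.0285.

P = €27.0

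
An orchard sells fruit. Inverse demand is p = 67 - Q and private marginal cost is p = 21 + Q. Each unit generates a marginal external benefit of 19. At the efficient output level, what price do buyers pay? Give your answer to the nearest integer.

Social marginal cost = private MC − MEB = 2 + Q.
Set SMC = demand: 2 + Q = 67 - Q → Q* = 32.5000.
Consumer price on the demand curve at Q*: 67 − 1×32.5000 = 34.5000.

P = 35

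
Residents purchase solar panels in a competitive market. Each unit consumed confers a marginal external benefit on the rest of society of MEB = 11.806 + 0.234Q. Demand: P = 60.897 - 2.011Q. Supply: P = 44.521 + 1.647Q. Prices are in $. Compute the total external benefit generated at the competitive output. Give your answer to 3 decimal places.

$55.198

Market equilibrium (private): 44.521 + 1.647Q = 60.897 - 2.011Q → Q_m = 4.4768.
Total external benefit = ∫₀^{Q_m} (11.806 + 0.234Q) dQ = 11.806×4.4768 + ½×0.234×4.4768² = 55.1980.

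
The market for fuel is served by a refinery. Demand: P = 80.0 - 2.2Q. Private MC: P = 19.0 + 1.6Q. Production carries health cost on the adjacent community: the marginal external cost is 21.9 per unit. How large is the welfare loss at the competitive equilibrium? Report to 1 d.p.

DWL = 63.1

Market equilibrium (private): 19.0 + 1.6Q = 80.0 - 2.2Q → Q_m = 16.0526.
Social marginal cost = private MC + MEC = 40.9 + 1.6Q.
Set SMC = demand: 40.9 + 1.6Q = 80.0 - 2.2Q → Q* = 10.2895.
Height of the DWL triangle at Q_m is SMC(Q_m) − demand(Q_m) = MEC(Q_m) = 21.9000.
DWL = ½ × 5.7631 × 21.9000 = 63.1059.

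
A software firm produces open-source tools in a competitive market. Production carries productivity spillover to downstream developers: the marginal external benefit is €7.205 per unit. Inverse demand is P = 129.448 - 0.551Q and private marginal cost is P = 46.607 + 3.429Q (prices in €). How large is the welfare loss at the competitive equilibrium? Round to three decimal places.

DWL = €6.522

Market equilibrium (private): 46.607 + 3.429Q = 129.448 - 0.551Q → Q_m = 20.8143.
Social marginal cost = private MC − MEB = 39.402 + 3.429Q.
Set SMC = demand: 39.402 + 3.429Q = 129.448 - 0.551Q → Q* = 22.6246.
Height of the DWL triangle at Q_m is demand(Q_m) − SMC(Q_m) = MEB(Q_m) = 7.2050.
DWL = ½ × 1.8103 × 7.2050 = 6.5216.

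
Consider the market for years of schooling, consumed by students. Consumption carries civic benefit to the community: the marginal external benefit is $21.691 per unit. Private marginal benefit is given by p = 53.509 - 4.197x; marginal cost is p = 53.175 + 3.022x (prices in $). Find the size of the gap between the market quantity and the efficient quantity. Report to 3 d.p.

Market equilibrium (private): 53.175 + 3.022x = 53.509 - 4.197x → x_m = 0.0463.
Social marginal benefit = demand + MEB = 75.200 - 4.197x.
Set SMB = MC: 75.200 - 4.197x = 53.175 + 3.022x → x* = 3.0510.
Gap = |0.0463 − 3.0510| = 3.0047.

3.005 units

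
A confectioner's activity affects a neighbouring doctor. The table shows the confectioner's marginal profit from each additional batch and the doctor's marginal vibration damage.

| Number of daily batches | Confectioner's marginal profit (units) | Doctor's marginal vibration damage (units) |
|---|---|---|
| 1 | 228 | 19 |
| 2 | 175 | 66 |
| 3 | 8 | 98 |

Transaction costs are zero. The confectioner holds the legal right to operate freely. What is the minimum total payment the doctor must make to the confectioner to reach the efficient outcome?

8

Left alone the confectioner would choose level 3 (marginal profit stays positive).
Efficient level: k* = 2 (marginal profit ≥ marginal vibration damage through 2).
The doctor must at least cover the confectioner's forgone profit from cutting 3→2: 8 = 8.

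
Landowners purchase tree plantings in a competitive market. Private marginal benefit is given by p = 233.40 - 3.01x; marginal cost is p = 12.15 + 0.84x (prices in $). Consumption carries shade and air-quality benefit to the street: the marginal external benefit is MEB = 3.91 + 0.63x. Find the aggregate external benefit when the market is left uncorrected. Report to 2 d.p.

$1264.99

Market equilibrium (private): 12.15 + 0.84x = 233.40 - 3.01x → x_m = 57.4675.
Total external benefit = ∫₀^{x_m} (3.91 + 0.63x) dx = 3.91×57.4675 + ½×0.63×57.4675² = 1264.9897.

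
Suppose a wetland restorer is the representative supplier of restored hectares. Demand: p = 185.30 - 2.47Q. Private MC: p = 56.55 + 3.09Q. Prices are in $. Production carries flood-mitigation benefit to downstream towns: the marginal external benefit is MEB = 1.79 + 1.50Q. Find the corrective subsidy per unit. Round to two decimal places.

Social marginal cost = private MC − MEB = 54.76 + 1.59Q.
Set SMC = demand: 54.76 + 1.59Q = 185.30 - 2.47Q → Q* = 32.1527.
The Pigouvian subsidy equals MEB at Q*: 1.79 + 1.50×32.1527 = 50.0191.

subsidy = $50.02 per unit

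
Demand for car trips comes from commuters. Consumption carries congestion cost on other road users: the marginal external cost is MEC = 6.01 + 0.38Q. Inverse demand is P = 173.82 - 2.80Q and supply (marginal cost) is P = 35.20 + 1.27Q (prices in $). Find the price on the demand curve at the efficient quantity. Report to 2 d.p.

Social marginal benefit = demand − MEC = 167.81 - 3.18Q.
Set SMB = MC: 167.81 - 3.18Q = 35.20 + 1.27Q → Q* = 29.8000.
Consumer price on the demand curve at Q*: 173.82 − 2.80×29.8000 = 90.3800.

P = $90.38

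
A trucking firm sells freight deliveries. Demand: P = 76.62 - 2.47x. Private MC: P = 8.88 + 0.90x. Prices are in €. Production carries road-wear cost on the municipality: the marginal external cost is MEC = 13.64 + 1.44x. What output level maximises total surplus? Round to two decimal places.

x* = 11.25

Social marginal cost = private MC + MEC = 22.52 + 2.34x.
Set SMC = demand: 22.52 + 2.34x = 76.62 - 2.47x → x* = 11.2474.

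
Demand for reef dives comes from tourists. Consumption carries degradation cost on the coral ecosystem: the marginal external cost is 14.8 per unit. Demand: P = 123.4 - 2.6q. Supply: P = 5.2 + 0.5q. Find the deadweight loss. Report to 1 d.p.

Market equilibrium (private): 5.2 + 0.5q = 123.4 - 2.6q → q_m = 38.1290.
Social marginal benefit = demand − MEC = 108.6 - 2.6q.
Set SMB = MC: 108.6 - 2.6q = 5.2 + 0.5q → q* = 33.3548.
The welfare-loss triangle has base |q_m − q*| and height MEC(q_m) (the vertical gap between SMB and MC is zero at q* and MEC at q_m).
DWL = ½ × 4.7742 × 14.8000 = 35.3291.

DWL = 35.3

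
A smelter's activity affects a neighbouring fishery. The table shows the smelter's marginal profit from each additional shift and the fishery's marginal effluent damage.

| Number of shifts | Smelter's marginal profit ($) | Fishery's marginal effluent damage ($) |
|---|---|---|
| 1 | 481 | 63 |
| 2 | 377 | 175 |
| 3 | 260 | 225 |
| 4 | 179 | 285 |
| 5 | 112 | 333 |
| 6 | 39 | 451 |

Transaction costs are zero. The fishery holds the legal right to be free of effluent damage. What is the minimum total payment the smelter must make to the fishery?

$463

Efficient level: marginal profit ≥ marginal effluent damage through level 3, so k* = 3.
With the fishery holding the right, the smelter must at least compensate total damage at k*: 63 + 175 + 225 = 463.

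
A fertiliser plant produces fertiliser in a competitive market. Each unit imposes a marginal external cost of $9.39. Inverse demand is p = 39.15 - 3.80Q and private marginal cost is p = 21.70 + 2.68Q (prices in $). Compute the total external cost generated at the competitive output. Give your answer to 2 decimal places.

Market equilibrium (private): 21.70 + 2.68Q = 39.15 - 3.80Q → Q_m = 2.6929.
Total external cost = MEC × Q_m = 9.39 × 2.6929 = 25.2863.

$25.29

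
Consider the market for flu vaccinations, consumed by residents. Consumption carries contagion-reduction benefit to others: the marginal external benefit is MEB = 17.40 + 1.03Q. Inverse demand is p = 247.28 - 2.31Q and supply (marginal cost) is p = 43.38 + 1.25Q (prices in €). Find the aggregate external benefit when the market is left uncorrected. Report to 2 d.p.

€2686.03

Market equilibrium (private): 43.38 + 1.25Q = 247.28 - 2.31Q → Q_m = 57.2753.
Total external benefit = ∫₀^{Q_m} (17.40 + 1.03Q) dQ = 17.40×57.2753 + ½×1.03×57.2753² = 2686.0271.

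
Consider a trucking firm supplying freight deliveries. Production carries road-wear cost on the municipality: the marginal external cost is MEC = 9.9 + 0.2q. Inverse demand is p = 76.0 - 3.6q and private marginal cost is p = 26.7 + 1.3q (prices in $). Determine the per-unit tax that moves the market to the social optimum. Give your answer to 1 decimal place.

Social marginal cost = private MC + MEC = 36.6 + 1.5q.
Set SMC = demand: 36.6 + 1.5q = 76.0 - 3.6q → q* = 7.7255.
The Pigouvian tax equals MEC at q*: 9.9 + 0.2×7.7255 = 11.4451.

tax = $11.4 per unit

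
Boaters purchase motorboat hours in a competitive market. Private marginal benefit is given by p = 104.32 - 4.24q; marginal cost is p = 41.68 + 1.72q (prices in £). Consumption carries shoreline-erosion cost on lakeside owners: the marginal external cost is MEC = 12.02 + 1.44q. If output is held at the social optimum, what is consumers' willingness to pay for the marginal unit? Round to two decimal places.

Social marginal benefit = demand − MEC = 92.30 - 5.68q.
Set SMB = MC: 92.30 - 5.68q = 41.68 + 1.72q → q* = 6.8405.
Consumer price on the demand curve at q*: 104.32 − 4.24×6.8405 = 75.3163.

P = £75.32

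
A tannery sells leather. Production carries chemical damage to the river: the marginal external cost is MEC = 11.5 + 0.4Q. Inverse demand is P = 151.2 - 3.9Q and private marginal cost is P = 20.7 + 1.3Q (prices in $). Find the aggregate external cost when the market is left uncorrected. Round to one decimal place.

$414.6

Market equilibrium (private): 20.7 + 1.3Q = 151.2 - 3.9Q → Q_m = 25.0962.
Total external cost = ∫₀^{Q_m} (11.5 + 0.4Q) dQ = 11.5×25.0962 + ½×0.4×25.0962² = 414.5702.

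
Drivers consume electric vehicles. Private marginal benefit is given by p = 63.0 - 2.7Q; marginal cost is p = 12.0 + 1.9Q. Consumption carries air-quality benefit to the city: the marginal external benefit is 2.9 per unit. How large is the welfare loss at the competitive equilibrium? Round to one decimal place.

DWL = 0.9

Market equilibrium (private): 12.0 + 1.9Q = 63.0 - 2.7Q → Q_m = 11.0870.
Social marginal benefit = demand + MEB = 65.9 - 2.7Q.
Set SMB = MC: 65.9 - 2.7Q = 12.0 + 1.9Q → Q* = 11.7174.
The loss is the area between SMB and MC from Q* to Q_m; with linear curves that's a triangle of height MEB(Q_m).
DWL = ½ × 0.6304 × 2.9000 = 0.9141.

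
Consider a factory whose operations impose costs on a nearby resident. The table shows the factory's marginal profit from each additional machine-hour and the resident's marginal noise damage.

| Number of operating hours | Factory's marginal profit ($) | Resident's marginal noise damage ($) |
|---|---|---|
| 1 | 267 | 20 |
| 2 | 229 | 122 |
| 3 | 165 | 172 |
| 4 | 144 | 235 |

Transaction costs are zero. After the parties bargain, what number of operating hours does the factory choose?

2

Bargaining reaches the level where marginal profit last exceeds marginal noise damage.
That holds through level 2 (229 ≥ 122) but not at 3 (165 < 172).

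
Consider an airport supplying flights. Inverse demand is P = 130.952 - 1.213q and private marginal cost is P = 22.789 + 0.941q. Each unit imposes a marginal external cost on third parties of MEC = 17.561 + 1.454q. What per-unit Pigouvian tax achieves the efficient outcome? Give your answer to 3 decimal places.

Social marginal cost = private MC + MEC = 40.350 + 2.395q.
Set SMC = demand: 40.350 + 2.395q = 130.952 - 1.213q → q* = 25.1114.
The Pigouvian tax equals MEC at q*: 17.561 + 1.454×25.1114 = 54.0730.

tax = 54.073 per unit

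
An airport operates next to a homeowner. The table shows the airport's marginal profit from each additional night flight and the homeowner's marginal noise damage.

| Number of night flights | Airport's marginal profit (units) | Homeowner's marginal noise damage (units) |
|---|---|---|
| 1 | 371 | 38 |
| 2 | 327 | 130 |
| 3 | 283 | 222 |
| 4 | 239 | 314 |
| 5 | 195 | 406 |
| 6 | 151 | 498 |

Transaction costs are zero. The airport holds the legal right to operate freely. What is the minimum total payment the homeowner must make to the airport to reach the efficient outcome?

Left alone the airport would choose level 6 (marginal profit stays positive).
Efficient level: k* = 3 (marginal profit ≥ marginal noise damage through 3).
The homeowner must at least cover the airport's forgone profit from cutting 6→3: 239 + 195 + 151 = 585.

585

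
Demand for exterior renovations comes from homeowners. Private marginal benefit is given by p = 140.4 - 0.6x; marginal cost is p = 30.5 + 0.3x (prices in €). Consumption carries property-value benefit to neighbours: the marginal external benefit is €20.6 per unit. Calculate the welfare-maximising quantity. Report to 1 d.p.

x* = 145.0

Social marginal benefit = demand + MEB = 161.0 - 0.6x.
Set SMB = MC: 161.0 - 0.6x = 30.5 + 0.3x → x* = 145.0000.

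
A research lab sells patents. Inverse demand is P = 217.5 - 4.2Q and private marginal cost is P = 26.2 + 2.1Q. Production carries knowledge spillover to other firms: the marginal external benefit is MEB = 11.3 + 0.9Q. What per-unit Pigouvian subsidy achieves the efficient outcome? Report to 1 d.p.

Social marginal cost = private MC − MEB = 14.9 + 1.2Q.
Set SMC = demand: 14.9 + 1.2Q = 217.5 - 4.2Q → Q* = 37.5185.
The Pigouvian subsidy equals MEB at Q*: 11.3 + 0.9×37.5185 = 45.0667.

subsidy = 45.1 per unit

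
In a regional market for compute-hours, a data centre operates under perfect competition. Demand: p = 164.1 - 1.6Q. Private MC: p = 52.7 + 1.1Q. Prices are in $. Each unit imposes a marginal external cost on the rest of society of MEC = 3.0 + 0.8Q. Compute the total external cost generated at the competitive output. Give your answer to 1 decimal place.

$804.7

Market equilibrium (private): 52.7 + 1.1Q = 164.1 - 1.6Q → Q_m = 41.2593.
Total external cost = ∫₀^{Q_m} (3.0 + 0.8Q) dQ = 3.0×41.2593 + ½×0.8×41.2593² = 804.7098.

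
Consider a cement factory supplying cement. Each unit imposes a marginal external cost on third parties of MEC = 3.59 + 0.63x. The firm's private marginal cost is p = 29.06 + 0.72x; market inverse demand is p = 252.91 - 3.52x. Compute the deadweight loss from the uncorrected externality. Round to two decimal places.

Market equilibrium (private): 29.06 + 0.72x = 252.91 - 3.52x → x_m = 52.7948.
Social marginal cost = private MC + MEC = 32.65 + 1.35x.
Set SMC = demand: 32.65 + 1.35x = 252.91 - 3.52x → x* = 45.2279.
The loss is the area between SMC and demand from x* to x_m; with linear curves that's a triangle of height MEC(x_m).
DWL = ½ × 7.5669 × 36.8507 = 139.4228.

DWL = 139.42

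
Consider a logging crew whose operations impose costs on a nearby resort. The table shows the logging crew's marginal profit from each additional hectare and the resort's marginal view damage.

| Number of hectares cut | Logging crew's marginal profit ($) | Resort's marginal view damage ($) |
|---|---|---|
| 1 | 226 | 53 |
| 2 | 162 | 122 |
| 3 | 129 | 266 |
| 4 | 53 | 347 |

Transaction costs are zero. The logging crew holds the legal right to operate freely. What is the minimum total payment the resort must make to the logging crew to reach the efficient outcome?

Left alone the logging crew would choose level 4 (marginal profit stays positive).
Efficient level: k* = 2 (marginal profit ≥ marginal view damage through 2).
The resort must at least cover the logging crew's forgone profit from cutting 4→2: 129 + 53 = 182.

$182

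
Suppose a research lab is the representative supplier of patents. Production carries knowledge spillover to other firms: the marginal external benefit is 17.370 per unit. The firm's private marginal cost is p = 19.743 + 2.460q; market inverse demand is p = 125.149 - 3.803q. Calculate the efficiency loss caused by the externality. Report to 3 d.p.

DWL = 24.087

Market equilibrium (private): 19.743 + 2.460q = 125.149 - 3.803q → q_m = 16.8300.
Social marginal cost = private MC − MEB = 2.373 + 2.460q.
Set SMC = demand: 2.373 + 2.460q = 125.149 - 3.803q → q* = 19.6034.
The welfare-loss triangle has base |q_m − q*| and height MEB(q_m) (the vertical gap between SMC and demand is zero at q* and MEB at q_m).
DWL = ½ × 2.7734 × 17.3700 = 24.0870.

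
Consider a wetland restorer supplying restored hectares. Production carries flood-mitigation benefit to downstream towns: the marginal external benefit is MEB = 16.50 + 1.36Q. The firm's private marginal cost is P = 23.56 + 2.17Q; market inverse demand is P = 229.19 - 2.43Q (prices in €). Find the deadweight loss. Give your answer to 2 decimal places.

Market equilibrium (private): 23.56 + 2.17Q = 229.19 - 2.43Q → Q_m = 44.7022.
Social marginal cost = private MC − MEB = 7.06 + 0.81Q.
Set SMC = demand: 7.06 + 0.81Q = 229.19 - 2.43Q → Q* = 68.5586.
The loss is the area between SMC and demand from Q* to Q_m; with linear curves that's a triangle of height MEB(Q_m).
DWL = ½ × 23.8564 × 77.2950 = 921.9902.

DWL = €921.99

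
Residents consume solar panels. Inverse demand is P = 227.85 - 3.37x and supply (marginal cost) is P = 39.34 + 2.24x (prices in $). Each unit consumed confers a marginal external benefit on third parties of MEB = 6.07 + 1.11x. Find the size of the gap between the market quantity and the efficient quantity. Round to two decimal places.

Market equilibrium (private): 39.34 + 2.24x = 227.85 - 3.37x → x_m = 33.6025.
Social marginal benefit = demand + MEB = 233.92 - 2.26x.
Set SMB = MC: 233.92 - 2.26x = 39.34 + 2.24x → x* = 43.2400.
Gap = |33.6025 − 43.2400| = 9.6375.

9.64 units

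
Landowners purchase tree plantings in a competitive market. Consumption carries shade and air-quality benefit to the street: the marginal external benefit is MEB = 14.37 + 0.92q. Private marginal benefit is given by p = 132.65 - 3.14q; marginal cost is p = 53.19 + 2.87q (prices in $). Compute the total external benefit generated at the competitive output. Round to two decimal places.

$270.40

Market equilibrium (private): 53.19 + 2.87q = 132.65 - 3.14q → q_m = 13.2213.
Total external benefit = ∫₀^{q_m} (14.37 + 0.92q) dq = 14.37×13.2213 + ½×0.92×13.2213² = 270.3994.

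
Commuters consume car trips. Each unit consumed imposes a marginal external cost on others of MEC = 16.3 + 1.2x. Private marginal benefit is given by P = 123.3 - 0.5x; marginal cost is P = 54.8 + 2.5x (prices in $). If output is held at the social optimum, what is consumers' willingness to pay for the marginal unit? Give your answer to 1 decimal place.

Social marginal benefit = demand − MEC = 107.0 - 1.7x.
Set SMB = MC: 107.0 - 1.7x = 54.8 + 2.5x → x* = 12.4286.
Consumer price on the demand curve at x*: 123.3 − 0.5×12.4286 = 117.0857.

P = $117.1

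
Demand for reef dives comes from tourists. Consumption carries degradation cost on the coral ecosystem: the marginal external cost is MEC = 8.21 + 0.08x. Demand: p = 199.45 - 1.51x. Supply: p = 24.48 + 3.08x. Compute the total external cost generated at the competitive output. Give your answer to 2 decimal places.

Market equilibrium (private): 24.48 + 3.08x = 199.45 - 1.51x → x_m = 38.1198.
Total external cost = ∫₀^{x_m} (8.21 + 0.08x) dx = 8.21×38.1198 + ½×0.08×38.1198² = 371.0883.

371.09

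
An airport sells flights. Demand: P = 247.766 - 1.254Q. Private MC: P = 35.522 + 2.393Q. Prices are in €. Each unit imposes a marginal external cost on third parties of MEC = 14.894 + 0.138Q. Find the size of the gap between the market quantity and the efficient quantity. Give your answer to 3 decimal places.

6.057 units

Market equilibrium (private): 35.522 + 2.393Q = 247.766 - 1.254Q → Q_m = 58.1969.
Social marginal cost = private MC + MEC = 50.416 + 2.531Q.
Set SMC = demand: 50.416 + 2.531Q = 247.766 - 1.254Q → Q* = 52.1400.
Gap = |58.1969 − 52.1400| = 6.0569.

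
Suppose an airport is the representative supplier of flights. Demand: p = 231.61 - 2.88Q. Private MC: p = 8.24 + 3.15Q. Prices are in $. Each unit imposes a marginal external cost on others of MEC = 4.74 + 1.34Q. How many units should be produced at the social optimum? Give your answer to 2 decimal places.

Social marginal cost = private MC + MEC = 12.98 + 4.49Q.
Set SMC = demand: 12.98 + 4.49Q = 231.61 - 2.88Q → Q* = 29.6649.

Q* = 29.66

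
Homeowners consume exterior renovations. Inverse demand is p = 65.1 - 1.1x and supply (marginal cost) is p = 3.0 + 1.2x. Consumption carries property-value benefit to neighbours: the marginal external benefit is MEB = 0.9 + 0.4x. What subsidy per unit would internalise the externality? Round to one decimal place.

subsidy = 14.2 per unit

Social marginal benefit = demand + MEB = 66.0 - 0.7x.
Set SMB = MC: 66.0 - 0.7x = 3.0 + 1.2x → x* = 33.1579.
The Pigouvian subsidy equals MEB at x*: 0.9 + 0.4×33.1579 = 14.1632.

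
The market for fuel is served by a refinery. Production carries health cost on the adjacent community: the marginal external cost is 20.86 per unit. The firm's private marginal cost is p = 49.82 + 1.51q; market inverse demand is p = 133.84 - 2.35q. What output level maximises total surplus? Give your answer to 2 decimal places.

q* = 16.36

Social marginal cost = private MC + MEC = 70.68 + 1.51q.
Set SMC = demand: 70.68 + 1.51q = 133.84 - 2.35q → q* = 16.3627.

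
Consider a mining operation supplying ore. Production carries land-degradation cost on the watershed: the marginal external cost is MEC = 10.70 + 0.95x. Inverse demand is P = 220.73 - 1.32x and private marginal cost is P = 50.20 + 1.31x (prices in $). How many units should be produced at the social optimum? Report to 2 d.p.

Social marginal cost = private MC + MEC = 60.90 + 2.26x.
Set SMC = demand: 60.90 + 2.26x = 220.73 - 1.32x → x* = 44.6453.

x* = 44.65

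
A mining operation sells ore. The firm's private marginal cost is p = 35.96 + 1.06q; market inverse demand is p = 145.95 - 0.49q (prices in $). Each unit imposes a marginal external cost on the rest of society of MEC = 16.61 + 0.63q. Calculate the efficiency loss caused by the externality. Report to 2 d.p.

DWL = $862.29

Market equilibrium (private): 35.96 + 1.06q = 145.95 - 0.49q → q_m = 70.9613.
Social marginal cost = private MC + MEC = 52.57 + 1.69q.
Set SMC = demand: 52.57 + 1.69q = 145.95 - 0.49q → q* = 42.8349.
Between q* and q_m the wedge SMC − demand runs linearly from 0 to MEC(q_m), so the loss is a triangle.
DWL = ½ × 28.1264 × 61.3156 = 862.2935.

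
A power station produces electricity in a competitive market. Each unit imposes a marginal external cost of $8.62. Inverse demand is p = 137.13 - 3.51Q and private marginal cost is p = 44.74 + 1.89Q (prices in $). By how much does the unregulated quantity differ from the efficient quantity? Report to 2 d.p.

1.60 units

Market equilibrium (private): 44.74 + 1.89Q = 137.13 - 3.51Q → Q_m = 17.1093.
Social marginal cost = private MC + MEC = 53.36 + 1.89Q.
Set SMC = demand: 53.36 + 1.89Q = 137.13 - 3.51Q → Q* = 15.5130.
Gap = |17.1093 − 15.5130| = 1.5963.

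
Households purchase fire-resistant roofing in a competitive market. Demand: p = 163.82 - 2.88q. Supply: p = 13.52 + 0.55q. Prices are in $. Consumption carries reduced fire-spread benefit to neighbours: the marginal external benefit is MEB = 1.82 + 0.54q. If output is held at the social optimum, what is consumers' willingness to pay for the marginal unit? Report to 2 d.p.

Social marginal benefit = demand + MEB = 165.64 - 2.34q.
Set SMB = MC: 165.64 - 2.34q = 13.52 + 0.55q → q* = 52.6367.
Consumer price on the demand curve at q*: 163.82 − 2.88×52.6367 = 12.2263.

P = $12.23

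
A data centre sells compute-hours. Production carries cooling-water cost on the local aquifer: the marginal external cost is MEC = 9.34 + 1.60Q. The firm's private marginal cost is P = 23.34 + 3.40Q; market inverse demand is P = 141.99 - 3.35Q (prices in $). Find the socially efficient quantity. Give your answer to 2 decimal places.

Social marginal cost = private MC + MEC = 32.68 + 5.00Q.
Set SMC = demand: 32.68 + 5.00Q = 141.99 - 3.35Q → Q* = 13.0910.

Q* = 13.09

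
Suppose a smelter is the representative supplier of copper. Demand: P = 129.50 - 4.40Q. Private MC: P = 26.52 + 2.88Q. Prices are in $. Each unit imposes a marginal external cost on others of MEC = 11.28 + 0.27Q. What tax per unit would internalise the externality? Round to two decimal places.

Social marginal cost = private MC + MEC = 37.80 + 3.15Q.
Set SMC = demand: 37.80 + 3.15Q = 129.50 - 4.40Q → Q* = 12.1457.
The Pigouvian tax equals MEC at Q*: 11.28 + 0.27×12.1457 = 14.5593.

tax = $14.56 per unit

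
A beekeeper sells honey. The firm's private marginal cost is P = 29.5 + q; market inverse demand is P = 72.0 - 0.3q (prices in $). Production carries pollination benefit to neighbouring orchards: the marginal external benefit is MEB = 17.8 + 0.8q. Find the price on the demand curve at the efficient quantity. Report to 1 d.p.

Social marginal cost = private MC − MEB = 11.7 + 0.2q.
Set SMC = demand: 11.7 + 0.2q = 72.0 - 0.3q → q* = 120.6000.
Consumer price on the demand curve at q*: 72.0 − 0.3×120.6000 = 35.8200.

P = $35.8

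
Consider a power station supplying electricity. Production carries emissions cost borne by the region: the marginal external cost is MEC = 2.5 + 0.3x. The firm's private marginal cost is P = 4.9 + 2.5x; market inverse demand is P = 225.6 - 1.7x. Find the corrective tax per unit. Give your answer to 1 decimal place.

Social marginal cost = private MC + MEC = 7.4 + 2.8x.
Set SMC = demand: 7.4 + 2.8x = 225.6 - 1.7x → x* = 48.4889.
The Pigouvian tax equals MEC at x*: 2.5 + 0.3×48.4889 = 17.0467.

tax = 17.0 per unit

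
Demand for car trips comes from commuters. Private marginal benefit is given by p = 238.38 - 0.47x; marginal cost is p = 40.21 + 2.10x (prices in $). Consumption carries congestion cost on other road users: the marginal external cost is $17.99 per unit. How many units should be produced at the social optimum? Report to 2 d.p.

Social marginal benefit = demand − MEC = 220.39 - 0.47x.
Set SMB = MC: 220.39 - 0.47x = 40.21 + 2.10x → x* = 70.1089.

x* = 70.11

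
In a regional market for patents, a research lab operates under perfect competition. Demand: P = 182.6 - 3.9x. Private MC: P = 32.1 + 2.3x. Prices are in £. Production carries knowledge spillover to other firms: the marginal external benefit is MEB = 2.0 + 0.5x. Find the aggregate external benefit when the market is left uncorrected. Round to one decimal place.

£195.9

Market equilibrium (private): 32.1 + 2.3x = 182.6 - 3.9x → x_m = 24.2742.
Total external benefit = ∫₀^{x_m} (2.0 + 0.5x) dx = 2.0×24.2742 + ½×0.5×24.2742² = 195.8576.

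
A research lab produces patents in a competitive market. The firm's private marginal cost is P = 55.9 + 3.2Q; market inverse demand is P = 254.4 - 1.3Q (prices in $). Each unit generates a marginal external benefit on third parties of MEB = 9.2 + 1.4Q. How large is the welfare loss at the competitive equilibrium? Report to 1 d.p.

Market equilibrium (private): 55.9 + 3.2Q = 254.4 - 1.3Q → Q_m = 44.1111.
Social marginal cost = private MC − MEB = 46.7 + 1.8Q.
Set SMC = demand: 46.7 + 1.8Q = 254.4 - 1.3Q → Q* = 67.0000.
The welfare-loss triangle has base |Q_m − Q*| and height MEB(Q_m) (the vertical gap between SMC and demand is zero at Q* and MEB at Q_m).
DWL = ½ × 22.8889 × 70.9556 = 812.0478.

DWL = $812.0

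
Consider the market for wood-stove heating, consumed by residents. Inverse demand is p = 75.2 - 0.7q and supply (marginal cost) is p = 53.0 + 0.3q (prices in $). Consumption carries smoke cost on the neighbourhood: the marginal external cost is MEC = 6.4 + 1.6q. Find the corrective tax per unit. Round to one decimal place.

tax = $16.1 per unit

Social marginal benefit = demand − MEC = 68.8 - 2.3q.
Set SMB = MC: 68.8 - 2.3q = 53.0 + 0.3q → q* = 6.0769.
The Pigouvian tax equals MEC at q*: 6.4 + 1.6×6.0769 = 16.1230.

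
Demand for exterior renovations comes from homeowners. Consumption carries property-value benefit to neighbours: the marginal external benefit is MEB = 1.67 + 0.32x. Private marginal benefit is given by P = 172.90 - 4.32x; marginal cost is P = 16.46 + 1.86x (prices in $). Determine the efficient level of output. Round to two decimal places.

x* = 26.98

Social marginal benefit = demand + MEB = 174.57 - 4.00x.
Set SMB = MC: 174.57 - 4.00x = 16.46 + 1.86x → x* = 26.9812.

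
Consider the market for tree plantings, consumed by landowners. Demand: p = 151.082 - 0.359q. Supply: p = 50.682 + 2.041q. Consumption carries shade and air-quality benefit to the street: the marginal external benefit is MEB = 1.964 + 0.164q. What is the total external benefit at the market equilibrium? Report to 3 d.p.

Market equilibrium (private): 50.682 + 2.041q = 151.082 - 0.359q → q_m = 41.8333.
Total external benefit = ∫₀^{q_m} (1.964 + 0.164q) dq = 1.964×41.8333 + ½×0.164×41.8333² = 225.6627.

225.663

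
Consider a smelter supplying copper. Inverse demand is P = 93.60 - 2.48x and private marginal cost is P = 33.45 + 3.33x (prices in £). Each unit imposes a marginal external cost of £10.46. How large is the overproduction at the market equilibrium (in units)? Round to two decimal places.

Market equilibrium (private): 33.45 + 3.33x = 93.60 - 2.48x → x_m = 10.3528.
Social marginal cost = private MC + MEC = 43.91 + 3.33x.
Set SMC = demand: 43.91 + 3.33x = 93.60 - 2.48x → x* = 8.5525.
Gap = |10.3528 − 8.5525| = 1.8003.

1.80 units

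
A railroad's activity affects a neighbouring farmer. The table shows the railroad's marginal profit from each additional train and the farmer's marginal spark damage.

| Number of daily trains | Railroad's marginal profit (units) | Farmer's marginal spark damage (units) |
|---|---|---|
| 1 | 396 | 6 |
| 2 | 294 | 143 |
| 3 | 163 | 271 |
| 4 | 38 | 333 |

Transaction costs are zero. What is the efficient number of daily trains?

2

Bargaining reaches the level where marginal profit last exceeds marginal spark damage.
That holds through level 2 (294 ≥ 143) but not at 3 (163 < 271).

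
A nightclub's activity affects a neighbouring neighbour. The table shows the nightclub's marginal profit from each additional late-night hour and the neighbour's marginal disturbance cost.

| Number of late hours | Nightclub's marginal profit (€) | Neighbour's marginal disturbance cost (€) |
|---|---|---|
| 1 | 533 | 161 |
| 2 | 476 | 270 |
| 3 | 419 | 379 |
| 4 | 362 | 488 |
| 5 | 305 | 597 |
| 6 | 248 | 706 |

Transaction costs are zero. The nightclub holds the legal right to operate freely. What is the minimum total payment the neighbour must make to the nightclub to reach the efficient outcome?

Left alone the nightclub would choose level 6 (marginal profit stays positive).
Efficient level: k* = 3 (marginal profit ≥ marginal disturbance cost through 3).
The neighbour must at least cover the nightclub's forgone profit from cutting 6→3: 362 + 305 + 248 = 915.

€915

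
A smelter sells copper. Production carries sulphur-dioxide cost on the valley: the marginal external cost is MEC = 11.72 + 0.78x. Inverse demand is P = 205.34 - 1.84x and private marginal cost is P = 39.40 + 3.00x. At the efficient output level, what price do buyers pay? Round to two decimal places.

Social marginal cost = private MC + MEC = 51.12 + 3.78x.
Set SMC = demand: 51.12 + 3.78x = 205.34 - 1.84x → x* = 27.4413.
Consumer price on the demand curve at x*: 205.34 − 1.84×27.4413 = 154.8480.

P = 154.85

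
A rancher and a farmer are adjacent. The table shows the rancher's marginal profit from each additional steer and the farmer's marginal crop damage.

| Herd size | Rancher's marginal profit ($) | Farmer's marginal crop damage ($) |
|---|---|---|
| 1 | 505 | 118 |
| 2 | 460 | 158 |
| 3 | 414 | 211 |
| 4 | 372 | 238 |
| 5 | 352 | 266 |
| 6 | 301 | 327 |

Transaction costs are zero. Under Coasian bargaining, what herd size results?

5

Bargaining reaches the level where marginal profit last exceeds marginal crop damage.
That holds through level 5 (352 ≥ 266) but not at 6 (301 < 327).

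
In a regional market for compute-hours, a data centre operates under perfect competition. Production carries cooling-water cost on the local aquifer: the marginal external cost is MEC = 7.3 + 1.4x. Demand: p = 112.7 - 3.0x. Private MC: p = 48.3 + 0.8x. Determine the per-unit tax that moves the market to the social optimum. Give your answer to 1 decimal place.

tax = 22.7 per unit

Social marginal cost = private MC + MEC = 55.6 + 2.2x.
Set SMC = demand: 55.6 + 2.2x = 112.7 - 3.0x → x* = 10.9808.
The Pigouvian tax equals MEC at x*: 7.3 + 1.4×10.9808 = 22.6731.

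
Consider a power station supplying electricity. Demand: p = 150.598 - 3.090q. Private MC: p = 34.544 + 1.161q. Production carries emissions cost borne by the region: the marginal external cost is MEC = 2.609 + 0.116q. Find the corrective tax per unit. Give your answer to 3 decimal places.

tax = 5.622 per unit

Social marginal cost = private MC + MEC = 37.153 + 1.277q.
Set SMC = demand: 37.153 + 1.277q = 150.598 - 3.090q → q* = 25.9778.
The Pigouvian tax equals MEC at q*: 2.609 + 0.116×25.9778 = 5.6224.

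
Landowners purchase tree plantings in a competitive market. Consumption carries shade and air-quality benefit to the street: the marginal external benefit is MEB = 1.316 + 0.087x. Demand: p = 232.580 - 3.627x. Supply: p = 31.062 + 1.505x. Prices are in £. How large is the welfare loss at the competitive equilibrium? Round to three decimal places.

DWL = £2.219

Market equilibrium (private): 31.062 + 1.505x = 232.580 - 3.627x → x_m = 39.2670.
Social marginal benefit = demand + MEB = 233.896 - 3.540x.
Set SMB = MC: 233.896 - 3.540x = 31.062 + 1.505x → x* = 40.2050.
Between x* and x_m the wedge SMB − MC runs linearly from 0 to MEB(x_m), so the loss is a triangle.
DWL = ½ × 0.9380 × 4.7322 = 2.2194.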